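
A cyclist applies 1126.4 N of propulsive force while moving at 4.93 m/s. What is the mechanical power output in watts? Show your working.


P = F * v
P = 1126.4 * 4.93
P = 5553.152 W

5553.152 W


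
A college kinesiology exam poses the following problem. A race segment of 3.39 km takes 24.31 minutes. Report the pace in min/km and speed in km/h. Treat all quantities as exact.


Pace = time / distance = 24.31 min / 3.39 km = 7.1711 min/km
Speed = distance / time_in_hours = 3.39 / 0.4052 hr
Speed = 8.3669 km/h

7.1711 min/km, 8.3669 km/h


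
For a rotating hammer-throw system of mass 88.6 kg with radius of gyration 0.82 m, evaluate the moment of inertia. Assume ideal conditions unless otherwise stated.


I = m * k^2
I = 88.6 * 0.82^2
I = 88.6 * 0.6724 = 59.5746 kg*m^2

59.5746 kg*m^2


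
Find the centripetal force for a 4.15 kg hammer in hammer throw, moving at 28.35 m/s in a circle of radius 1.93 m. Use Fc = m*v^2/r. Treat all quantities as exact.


Fc = m * v^2 / r
v^2 = 28.35^2 = 803.7225
Fc = 4.15 * 803.7225 / 1.93
Fc = 3335.4484 / 1.93 = 1728.2116 N

1728.2116 N


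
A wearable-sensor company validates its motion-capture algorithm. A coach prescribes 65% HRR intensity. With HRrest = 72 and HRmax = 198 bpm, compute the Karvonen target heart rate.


Target = HRrest + pct*(HRmax - HRrest)
Heart rate reserve = HRmax - HRrest = 198 - 72 = 126 bpm
Fraction = 65% = 0.65
Target = 72 + 0.65 * 126
Target = 72 + 81.9 = 153.9 bpm

153.9 bpm


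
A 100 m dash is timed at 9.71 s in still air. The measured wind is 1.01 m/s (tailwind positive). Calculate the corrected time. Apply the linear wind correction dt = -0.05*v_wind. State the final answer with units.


dt = -0.05 * v_wind = -0.05 * 1.01 = -0.0505 s
t_corrected = t_still + dt = 9.71 + (-0.0505)
t_corrected = 9.6595 s

9.6595 s


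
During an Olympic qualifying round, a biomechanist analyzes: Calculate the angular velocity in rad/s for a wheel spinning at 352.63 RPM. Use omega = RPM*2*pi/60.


omega = RPM * 2 * pi / 60
omega = 352.63 * 2 * 3.14159 / 60
omega = 2215.6396 / 60 = 36.9273 rad/s

36.9273 rad/s


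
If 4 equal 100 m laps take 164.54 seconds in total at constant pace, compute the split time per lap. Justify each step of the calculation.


Split time = total_time / n_laps = 164.54 / 4
Split time = 41.135 s per lap

41.135 s


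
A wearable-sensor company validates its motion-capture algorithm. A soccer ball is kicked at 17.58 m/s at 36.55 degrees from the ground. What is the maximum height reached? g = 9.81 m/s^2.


H = (v*sin(theta))^2 / (2*g)
vy = v*sin(theta) = 17.58 * sin(36.55 deg) = 10.4693 m/s
H = vy^2 / (2*g) = 109.6065 / (2*9.81)
H = 109.6065 / 19.62 = 5.5865 m

5.5865 m


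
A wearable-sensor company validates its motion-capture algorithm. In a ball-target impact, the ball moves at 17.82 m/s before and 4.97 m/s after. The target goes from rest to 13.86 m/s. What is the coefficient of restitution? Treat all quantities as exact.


e = (v2_after - v1_after) / (v1_before - v2_before)
Numerator = 13.86 - 4.97 = 8.89
Denominator = 17.82 - 0 = 17.82
e = 8.89 / 17.82 = 0.4989

0.4989


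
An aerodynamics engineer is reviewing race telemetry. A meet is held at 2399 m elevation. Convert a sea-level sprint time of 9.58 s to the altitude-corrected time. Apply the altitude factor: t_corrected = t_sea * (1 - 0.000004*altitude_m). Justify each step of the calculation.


Correction factor = 1 - 0.000004 * 2399 = 0.990404
t_corrected = t_sea * factor = 9.58 * 0.990404
t_corrected = 9.4881 s

9.4881 s


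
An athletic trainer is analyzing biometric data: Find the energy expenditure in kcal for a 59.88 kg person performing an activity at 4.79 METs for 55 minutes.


kcal = MET * mass * time_hr
Convert time: 55 min = 0.9167 hr
kcal = 4.79 * 59.88 * 0.9167
kcal = 262.9231 kcal

262.9231 kcal


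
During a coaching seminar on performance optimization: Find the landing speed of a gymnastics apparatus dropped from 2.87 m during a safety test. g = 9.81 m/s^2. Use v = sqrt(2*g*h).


v = sqrt(2 * g * h)
v = sqrt(2 * 9.81 * 2.87)
v = sqrt(56.3094) = 7.504 m/s

7.504 m/s


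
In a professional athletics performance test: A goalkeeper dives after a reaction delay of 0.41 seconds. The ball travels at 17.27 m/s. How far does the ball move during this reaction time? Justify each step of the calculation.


d = v * t
d = 17.27 * 0.41
d = 7.0807 m

7.0807 m


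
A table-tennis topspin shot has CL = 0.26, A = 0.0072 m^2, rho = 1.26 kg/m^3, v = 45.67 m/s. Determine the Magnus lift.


FM = 0.5 * CL * rho * A * v^2
FM = 0.5 * 0.26 * 1.26 * 0.0072 * 45.67^2
v^2 = 2085.7489
FM = 0.5 * 0.26 * 1.26 * 0.0072 * 2085.7489 = 2.4598 N

2.4598 N


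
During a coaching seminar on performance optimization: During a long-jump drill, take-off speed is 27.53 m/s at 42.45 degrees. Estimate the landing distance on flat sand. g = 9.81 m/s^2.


R = v^2 * sin(2*theta) / g
Convert angle to radians: theta = 42.45 deg = 0.7409 rad
sin(2*theta) = sin(1.4818) = 0.996
R = 27.53^2 * 0.996 / 9.81
R = 757.9009 * 0.996 / 9.81 = 76.9521 m

76.9521 m


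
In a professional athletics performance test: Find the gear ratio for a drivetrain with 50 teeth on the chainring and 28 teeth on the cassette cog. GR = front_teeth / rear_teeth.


GR = front_teeth / rear_teeth
GR = 50 / 28
GR = 1.7857

1.7857


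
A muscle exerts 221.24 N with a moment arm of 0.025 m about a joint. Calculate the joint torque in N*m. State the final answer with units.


tau = F * d
tau = 221.24 * 0.025
tau = 5.531 N*m

5.531 N*m


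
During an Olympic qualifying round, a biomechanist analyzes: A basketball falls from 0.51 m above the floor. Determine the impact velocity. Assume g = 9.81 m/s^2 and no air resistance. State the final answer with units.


v = sqrt(2 * g * h)
v = sqrt(2 * 9.81 * 0.51)
v = sqrt(10.0062) = 3.1633 m/s

3.1633 m/s


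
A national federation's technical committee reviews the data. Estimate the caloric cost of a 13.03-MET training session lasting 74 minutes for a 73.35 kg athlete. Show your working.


kcal = MET * mass * time_hr
Convert time: 74 min = 1.2333 hr
kcal = 13.03 * 73.35 * 1.2333
kcal = 1178.7589 kcal

1178.7589 kcal


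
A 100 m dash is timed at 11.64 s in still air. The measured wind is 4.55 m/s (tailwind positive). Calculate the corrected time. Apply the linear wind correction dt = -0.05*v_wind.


dt = -0.05 * v_wind = -0.05 * 4.55 = -0.2275 s
t_corrected = t_still + dt = 11.64 + (-0.2275)
t_corrected = 11.4125 s

11.4125 s


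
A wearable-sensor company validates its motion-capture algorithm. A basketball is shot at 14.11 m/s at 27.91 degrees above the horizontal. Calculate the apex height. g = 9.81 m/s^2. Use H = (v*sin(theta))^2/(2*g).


H = (v*sin(theta))^2 / (2*g)
vy = v*sin(theta) = 14.11 * sin(27.91 deg) = 6.6047 m/s
H = vy^2 / (2*g) = 43.6216 / (2*9.81)
H = 43.6216 / 19.62 = 2.2233 m

2.2233 m


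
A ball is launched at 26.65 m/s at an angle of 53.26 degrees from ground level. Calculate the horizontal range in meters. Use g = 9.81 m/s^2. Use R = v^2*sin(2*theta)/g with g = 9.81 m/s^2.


R = v^2 * sin(2*theta) / g
Convert angle to radians: theta = 53.26 deg = 0.9296 rad
sin(2*theta) = sin(1.8591) = 0.9587
R = 26.65^2 * 0.9587 / 9.81
R = 710.2225 * 0.9587 / 9.81 = 69.4093 m

69.4093 m


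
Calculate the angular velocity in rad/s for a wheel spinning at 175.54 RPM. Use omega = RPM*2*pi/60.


omega = RPM * 2 * pi / 60
omega = 175.54 * 2 * 3.14159 / 60
omega = 1102.9503 / 60 = 18.3825 rad/s

18.3825 rad/s


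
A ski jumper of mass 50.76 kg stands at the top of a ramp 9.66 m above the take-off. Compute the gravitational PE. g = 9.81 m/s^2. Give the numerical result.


PE = m * g * h
PE = 50.76 * 9.81 * 9.66
PE = 497.9556 * 9.66 = 4810.2511 J

4810.2511 J


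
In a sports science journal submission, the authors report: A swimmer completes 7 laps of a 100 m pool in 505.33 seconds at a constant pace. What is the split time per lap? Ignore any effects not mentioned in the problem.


Split time = total_time / n_laps = 505.33 / 7
Split time = 72.19 s per lap

72.19 s


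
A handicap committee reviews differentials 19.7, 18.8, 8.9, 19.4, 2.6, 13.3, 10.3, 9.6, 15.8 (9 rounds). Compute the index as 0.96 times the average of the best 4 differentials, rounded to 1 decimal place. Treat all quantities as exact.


All differentials: 19.7, 18.8, 8.9, 19.4, 2.6, 13.3, 10.3, 9.6, 15.8
Sorted: 2.6, 8.9, 9.6, 10.3, 13.3, 15.8, 18.8, 19.4, 19.7
Best 4: 2.6, 8.9, 9.6, 10.3
Average of best = 31.4 / 4 = 7.85
Raw index = 7.85 * 0.96 = 7.536
Handicap index = round(7.536, 1) = 7.5

7.5


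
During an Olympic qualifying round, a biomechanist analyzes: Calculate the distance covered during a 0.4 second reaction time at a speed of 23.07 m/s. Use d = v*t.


d = v * t
d = 23.07 * 0.4
d = 9.228 m

9.228 m


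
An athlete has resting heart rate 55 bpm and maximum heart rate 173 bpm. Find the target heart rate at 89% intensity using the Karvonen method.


Target = HRrest + pct*(HRmax - HRrest)
Heart rate reserve = HRmax - HRrest = 173 - 55 = 118 bpm
Fraction = 89% = 0.89
Target = 55 + 0.89 * 118
Target = 55 + 105.02 = 160.02 bpm

160.02 bpm


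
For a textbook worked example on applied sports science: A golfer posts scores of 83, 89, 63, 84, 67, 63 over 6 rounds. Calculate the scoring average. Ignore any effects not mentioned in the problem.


Average = sum / n
Sum = 449
Average = 449 / 6 = 74.8333

74.8333


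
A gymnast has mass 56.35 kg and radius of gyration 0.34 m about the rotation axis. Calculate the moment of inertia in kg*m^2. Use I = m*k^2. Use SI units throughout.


I = m * k^2
I = 56.35 * 0.34^2
I = 56.35 * 0.1156 = 6.5141 kg*m^2

6.5141 kg*m^2


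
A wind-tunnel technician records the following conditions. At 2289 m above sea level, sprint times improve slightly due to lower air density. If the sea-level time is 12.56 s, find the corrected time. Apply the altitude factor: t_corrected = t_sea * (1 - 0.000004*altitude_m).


Correction factor = 1 - 0.000004 * 2289 = 0.990844
t_corrected = t_sea * factor = 12.56 * 0.990844
t_corrected = 12.445 s

12.445 s


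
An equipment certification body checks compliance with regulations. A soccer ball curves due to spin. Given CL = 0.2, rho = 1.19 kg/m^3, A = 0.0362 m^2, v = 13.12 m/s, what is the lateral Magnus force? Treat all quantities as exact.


FM = 0.5 * CL * rho * A * v^2
FM = 0.5 * 0.2 * 1.19 * 0.0362 * 13.12^2
v^2 = 172.1344
FM = 0.5 * 0.2 * 1.19 * 0.0362 * 172.1344 = 0.7415 N

0.7415 N


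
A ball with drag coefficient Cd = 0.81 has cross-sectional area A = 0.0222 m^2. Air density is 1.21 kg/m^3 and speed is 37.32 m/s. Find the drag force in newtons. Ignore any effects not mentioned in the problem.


Fd = 0.5 * Cd * rho * A * v^2
Fd = 0.5 * 0.81 * 1.21 * 0.0222 * 37.32^2
v^2 = 1392.7824
Fd = 0.5 * 0.81 * 1.21 * 0.0222 * 1392.7824 = 15.1522 N

15.1522 N


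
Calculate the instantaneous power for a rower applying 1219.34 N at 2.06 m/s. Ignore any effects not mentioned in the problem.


P = F * v
P = 1219.34 * 2.06
P = 2511.8404 W

2511.8404 W


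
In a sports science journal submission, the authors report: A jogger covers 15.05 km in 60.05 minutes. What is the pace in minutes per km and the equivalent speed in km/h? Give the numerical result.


Pace = time / distance = 60.05 min / 15.05 km = 3.99 min/km
Speed = distance / time_in_hours = 15.05 / 1.0008 hr
Speed = 15.0375 km/h

3.99 min/km, 15.0375 km/h


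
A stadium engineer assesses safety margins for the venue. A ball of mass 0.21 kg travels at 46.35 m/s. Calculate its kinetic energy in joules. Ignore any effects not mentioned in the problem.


KE = 0.5 * m * v^2
KE = 0.5 * 0.21 * 46.35^2
KE = 0.5 * 0.21 * 2148.3225 = 225.5739 J

225.5739 J


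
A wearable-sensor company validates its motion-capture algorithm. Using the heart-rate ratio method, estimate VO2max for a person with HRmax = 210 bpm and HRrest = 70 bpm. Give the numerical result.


VO2max = 15.3 * HRmax / HRrest
VO2max = 15.3 * 210 / 70
VO2max = 3213 / 70 = 45.9 mL/kg/min

45.9 mL/kg/min


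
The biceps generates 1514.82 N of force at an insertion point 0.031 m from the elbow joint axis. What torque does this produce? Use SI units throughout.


tau = F * d
tau = 1514.82 * 0.031
tau = 46.9594 N*m

46.9594 N*m


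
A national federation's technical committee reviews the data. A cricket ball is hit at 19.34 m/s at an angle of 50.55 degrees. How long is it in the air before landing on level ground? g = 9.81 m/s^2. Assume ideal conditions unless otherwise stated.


T = 2*v*sin(theta)/g
sin(theta) = sin(50.55 deg) = 0.7722
T = 2*19.34*0.7722 / 9.81
T = 29.8679 / 9.81 = 3.0446 s

3.0446 s


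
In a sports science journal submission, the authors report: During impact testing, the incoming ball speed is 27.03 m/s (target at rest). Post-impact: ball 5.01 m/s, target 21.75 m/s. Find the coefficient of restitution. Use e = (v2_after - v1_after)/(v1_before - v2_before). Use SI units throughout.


e = (v2_after - v1_after) / (v1_before - v2_before)
Numerator = 21.75 - 5.01 = 16.74
Denominator = 27.03 - 0 = 27.03
e = 16.74 / 27.03 = 0.6193

0.6193


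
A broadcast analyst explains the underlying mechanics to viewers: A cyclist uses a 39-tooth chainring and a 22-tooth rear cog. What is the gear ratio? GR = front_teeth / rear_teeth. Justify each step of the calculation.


GR = front_teeth / rear_teeth
GR = 39 / 22
GR = 1.7727

1.7727


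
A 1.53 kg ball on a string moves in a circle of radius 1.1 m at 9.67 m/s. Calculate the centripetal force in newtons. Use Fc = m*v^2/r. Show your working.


Fc = m * v^2 / r
v^2 = 9.67^2 = 93.5089
Fc = 1.53 * 93.5089 / 1.1
Fc = 143.0686 / 1.1 = 130.0624 N

130.0624 N


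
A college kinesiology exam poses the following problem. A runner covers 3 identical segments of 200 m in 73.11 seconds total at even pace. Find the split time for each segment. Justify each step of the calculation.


Split time = total_time / n_laps = 73.11 / 3
Split time = 24.37 s per lap

24.37 s


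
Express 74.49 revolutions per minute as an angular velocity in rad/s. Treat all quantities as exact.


omega = RPM * 2 * pi / 60
omega = 74.49 * 2 * 3.14159 / 60
omega = 468.0345 / 60 = 7.8006 rad/s

7.8006 rad/s


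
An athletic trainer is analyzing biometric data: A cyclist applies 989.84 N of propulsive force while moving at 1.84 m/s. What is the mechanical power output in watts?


P = F * v
P = 989.84 * 1.84
P = 1821.3056 W

1821.3056 W


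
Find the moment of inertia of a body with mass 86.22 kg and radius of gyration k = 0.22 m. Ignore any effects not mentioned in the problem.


I = m * k^2
I = 86.22 * 0.22^2
I = 86.22 * 0.0484 = 4.173 kg*m^2

4.173 kg*m^2


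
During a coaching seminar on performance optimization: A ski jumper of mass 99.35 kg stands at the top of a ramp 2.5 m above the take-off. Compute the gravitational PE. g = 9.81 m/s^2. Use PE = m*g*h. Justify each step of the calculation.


PE = m * g * h
PE = 99.35 * 9.81 * 2.5
PE = 974.6235 * 2.5 = 2436.5588 J

2436.5588 J


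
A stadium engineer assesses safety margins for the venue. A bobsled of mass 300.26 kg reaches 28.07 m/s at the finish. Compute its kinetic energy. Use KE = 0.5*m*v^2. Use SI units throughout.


KE = 0.5 * m * v^2
KE = 0.5 * 300.26 * 28.07^2
KE = 0.5 * 300.26 * 787.9249 = 118291.1652 J

118291.1652 J


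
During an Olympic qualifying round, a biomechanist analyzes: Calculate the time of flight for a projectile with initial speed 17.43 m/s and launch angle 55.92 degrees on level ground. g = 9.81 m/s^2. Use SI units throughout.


T = 2*v*sin(theta)/g
sin(theta) = sin(55.92 deg) = 0.8283
T = 2*17.43*0.8283 / 9.81
T = 28.873 / 9.81 = 2.9432 s

2.9432 s


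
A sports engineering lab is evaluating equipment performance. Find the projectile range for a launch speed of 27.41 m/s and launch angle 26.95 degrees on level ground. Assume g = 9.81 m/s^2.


R = v^2 * sin(2*theta) / g
Convert angle to radians: theta = 26.95 deg = 0.4704 rad
sin(2*theta) = sin(0.9407) = 0.808
R = 27.41^2 * 0.808 / 9.81
R = 751.3081 * 0.808 / 9.81 = 61.8807 m

61.8807 m


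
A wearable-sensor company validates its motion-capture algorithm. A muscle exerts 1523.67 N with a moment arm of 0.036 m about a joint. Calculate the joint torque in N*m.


tau = F * d
tau = 1523.67 * 0.036
tau = 54.8521 N*m

54.8521 N*m


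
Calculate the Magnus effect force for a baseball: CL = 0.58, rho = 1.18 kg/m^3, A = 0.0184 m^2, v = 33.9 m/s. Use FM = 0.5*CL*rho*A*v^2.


FM = 0.5 * CL * rho * A * v^2
FM = 0.5 * 0.58 * 1.18 * 0.0184 * 33.9^2
v^2 = 1149.21
FM = 0.5 * 0.58 * 1.18 * 0.0184 * 1149.21 = 7.236 N

7.236 N


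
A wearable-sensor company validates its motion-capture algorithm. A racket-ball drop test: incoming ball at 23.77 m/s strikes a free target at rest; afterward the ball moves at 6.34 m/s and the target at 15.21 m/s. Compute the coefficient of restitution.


e = (v2_after - v1_after) / (v1_before - v2_before)
Numerator = 15.21 - 6.34 = 8.87
Denominator = 23.77 - 0 = 23.77
e = 8.87 / 23.77 = 0.3732

0.3732


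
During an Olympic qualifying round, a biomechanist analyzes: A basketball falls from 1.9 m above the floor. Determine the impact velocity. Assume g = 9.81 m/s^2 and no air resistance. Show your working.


v = sqrt(2 * g * h)
v = sqrt(2 * 9.81 * 1.9)
v = sqrt(37.278) = 6.1056 m/s

6.1056 m/s


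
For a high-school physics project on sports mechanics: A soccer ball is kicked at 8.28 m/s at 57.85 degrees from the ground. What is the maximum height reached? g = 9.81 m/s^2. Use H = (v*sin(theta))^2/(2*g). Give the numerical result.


H = (v*sin(theta))^2 / (2*g)
vy = v*sin(theta) = 8.28 * sin(57.85 deg) = 7.0103 m/s
H = vy^2 / (2*g) = 49.1447 / (2*9.81)
H = 49.1447 / 19.62 = 2.5048 m

2.5048 m


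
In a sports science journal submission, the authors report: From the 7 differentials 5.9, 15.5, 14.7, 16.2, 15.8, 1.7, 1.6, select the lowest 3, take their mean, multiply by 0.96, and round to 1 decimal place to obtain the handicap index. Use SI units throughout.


All differentials: 5.9, 15.5, 14.7, 16.2, 15.8, 1.7, 1.6
Sorted: 1.6, 1.7, 5.9, 14.7, 15.5, 15.8, 16.2
Best 3: 1.6, 1.7, 5.9
Average of best = 9.2 / 3 = 3.0667
Raw index = 3.0667 * 0.96 = 2.944
Handicap index = round(2.944, 1) = 2.9

2.9


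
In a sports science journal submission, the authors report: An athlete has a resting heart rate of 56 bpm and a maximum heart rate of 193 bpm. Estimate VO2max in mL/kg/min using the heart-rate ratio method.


VO2max = 15.3 * HRmax / HRrest
VO2max = 15.3 * 193 / 56
VO2max = 2952.9 / 56 = 52.7304 mL/kg/min

52.7304 mL/kg/min


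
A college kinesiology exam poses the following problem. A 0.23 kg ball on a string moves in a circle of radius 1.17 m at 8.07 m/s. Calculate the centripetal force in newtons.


Fc = m * v^2 / r
v^2 = 8.07^2 = 65.1249
Fc = 0.23 * 65.1249 / 1.17
Fc = 14.9787 / 1.17 = 12.8023 N

12.8023 N


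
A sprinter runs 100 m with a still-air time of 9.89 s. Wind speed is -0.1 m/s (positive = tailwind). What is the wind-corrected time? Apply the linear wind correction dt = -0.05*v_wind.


dt = -0.05 * v_wind = -0.05 * -0.1 = 0.005 s
t_corrected = t_still + dt = 9.89 + (0.005)
t_corrected = 9.895 s

9.895 s


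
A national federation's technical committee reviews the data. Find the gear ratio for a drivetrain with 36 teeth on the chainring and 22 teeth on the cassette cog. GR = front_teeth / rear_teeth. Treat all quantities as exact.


GR = front_teeth / rear_teeth
GR = 36 / 22
GR = 1.6364

1.6364


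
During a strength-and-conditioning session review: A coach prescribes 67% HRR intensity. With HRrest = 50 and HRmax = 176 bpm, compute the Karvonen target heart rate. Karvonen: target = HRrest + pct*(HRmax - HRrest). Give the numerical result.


Target = HRrest + pct*(HRmax - HRrest)
Heart rate reserve = HRmax - HRrest = 176 - 50 = 126 bpm
Fraction = 67% = 0.67
Target = 50 + 0.67 * 126
Target = 50 + 84.42 = 134.42 bpm

134.42 bpm


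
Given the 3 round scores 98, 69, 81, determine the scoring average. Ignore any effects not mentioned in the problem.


Average = sum / n
Sum = 248
Average = 248 / 3 = 82.6667

82.6667


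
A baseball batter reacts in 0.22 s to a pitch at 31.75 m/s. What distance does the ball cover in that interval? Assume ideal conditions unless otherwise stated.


d = v * t
d = 31.75 * 0.22
d = 6.985 m

6.985 m


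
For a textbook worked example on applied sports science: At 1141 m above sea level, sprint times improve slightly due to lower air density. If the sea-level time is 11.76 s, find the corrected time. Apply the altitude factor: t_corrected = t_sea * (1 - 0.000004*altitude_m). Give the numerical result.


Correction factor = 1 - 0.000004 * 1141 = 0.995436
t_corrected = t_sea * factor = 11.76 * 0.995436
t_corrected = 11.7063 s

11.7063 s


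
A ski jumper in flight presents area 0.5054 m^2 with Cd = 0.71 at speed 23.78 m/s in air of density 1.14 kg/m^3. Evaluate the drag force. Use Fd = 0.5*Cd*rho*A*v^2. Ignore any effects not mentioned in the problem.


Fd = 0.5 * Cd * rho * A * v^2
Fd = 0.5 * 0.71 * 1.14 * 0.5054 * 23.78^2
v^2 = 565.4884
Fd = 0.5 * 0.71 * 1.14 * 0.5054 * 565.4884 = 115.6624 N

115.6624 N


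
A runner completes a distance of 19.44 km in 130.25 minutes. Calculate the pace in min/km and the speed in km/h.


Pace = time / distance = 130.25 min / 19.44 km = 6.7001 min/km
Speed = distance / time_in_hours = 19.44 / 2.1708 hr
Speed = 8.9551 km/h

6.7001 min/km, 8.9551 km/h


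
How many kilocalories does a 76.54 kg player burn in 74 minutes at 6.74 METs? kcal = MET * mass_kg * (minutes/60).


kcal = MET * mass * time_hr
Convert time: 74 min = 1.2333 hr
kcal = 6.74 * 76.54 * 1.2333
kcal = 636.2515 kcal

636.2515 kcal


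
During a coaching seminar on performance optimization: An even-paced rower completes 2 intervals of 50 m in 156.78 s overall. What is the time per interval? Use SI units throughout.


Split time = total_time / n_laps = 156.78 / 2
Split time = 78.39 s per lap

78.39 s


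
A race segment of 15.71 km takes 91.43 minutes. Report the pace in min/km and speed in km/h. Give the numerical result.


Pace = time / distance = 91.43 min / 15.71 km = 5.8199 min/km
Speed = distance / time_in_hours = 15.71 / 1.5238 hr
Speed = 10.3095 km/h

5.8199 min/km, 10.3095 km/h


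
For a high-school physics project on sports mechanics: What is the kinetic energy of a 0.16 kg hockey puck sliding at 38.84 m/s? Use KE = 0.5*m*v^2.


KE = 0.5 * m * v^2
KE = 0.5 * 0.16 * 38.84^2
KE = 0.5 * 0.16 * 1508.5456 = 120.6836 J

120.6836 J


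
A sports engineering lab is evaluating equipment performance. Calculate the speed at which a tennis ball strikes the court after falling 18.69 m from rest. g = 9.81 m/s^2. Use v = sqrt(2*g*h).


v = sqrt(2 * g * h)
v = sqrt(2 * 9.81 * 18.69)
v = sqrt(366.6978) = 19.1494 m/s

19.1494 m/s


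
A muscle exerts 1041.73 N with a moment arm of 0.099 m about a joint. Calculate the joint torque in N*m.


tau = F * d
tau = 1041.73 * 0.099
tau = 103.1313 N*m

103.1313 N*m


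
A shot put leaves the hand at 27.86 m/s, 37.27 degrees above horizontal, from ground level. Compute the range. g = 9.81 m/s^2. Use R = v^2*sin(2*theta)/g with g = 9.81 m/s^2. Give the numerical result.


R = v^2 * sin(2*theta) / g
Convert angle to radians: theta = 37.27 deg = 0.6505 rad
sin(2*theta) = sin(1.301) = 0.9638
R = 27.86^2 * 0.9638 / 9.81
R = 776.1796 * 0.9638 / 9.81 = 76.2584 m

76.2584 m


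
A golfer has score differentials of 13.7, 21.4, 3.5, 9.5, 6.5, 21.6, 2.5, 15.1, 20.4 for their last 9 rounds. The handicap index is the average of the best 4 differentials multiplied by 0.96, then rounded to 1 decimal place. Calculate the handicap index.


All differentials: 13.7, 21.4, 3.5, 9.5, 6.5, 21.6, 2.5, 15.1, 20.4
Sorted: 2.5, 3.5, 6.5, 9.5, 13.7, 15.1, 20.4, 21.4, 21.6
Best 4: 2.5, 3.5, 6.5, 9.5
Average of best = 22 / 4 = 5.5
Raw index = 5.5 * 0.96 = 5.28
Handicap index = round(5.28, 1) = 5.3

5.3


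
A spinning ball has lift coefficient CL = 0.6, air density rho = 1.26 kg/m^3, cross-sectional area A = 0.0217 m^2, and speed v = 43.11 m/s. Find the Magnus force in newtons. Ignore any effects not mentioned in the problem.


FM = 0.5 * CL * rho * A * v^2
FM = 0.5 * 0.6 * 1.26 * 0.0217 * 43.11^2
v^2 = 1858.4721
FM = 0.5 * 0.6 * 1.26 * 0.0217 * 1858.4721 = 15.2443 N

15.2443 N


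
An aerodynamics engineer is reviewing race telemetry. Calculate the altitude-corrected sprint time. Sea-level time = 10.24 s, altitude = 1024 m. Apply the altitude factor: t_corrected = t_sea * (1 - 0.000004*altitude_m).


Correction factor = 1 - 0.000004 * 1024 = 0.995904
t_corrected = t_sea * factor = 10.24 * 0.995904
t_corrected = 10.1981 s

10.1981 s


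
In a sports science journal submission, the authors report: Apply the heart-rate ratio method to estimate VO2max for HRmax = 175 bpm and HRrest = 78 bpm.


VO2max = 15.3 * HRmax / HRrest
VO2max = 15.3 * 175 / 78
VO2max = 2677.5 / 78 = 34.3269 mL/kg/min

34.3269 mL/kg/min


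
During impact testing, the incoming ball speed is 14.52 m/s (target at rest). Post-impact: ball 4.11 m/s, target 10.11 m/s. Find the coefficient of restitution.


e = (v2_after - v1_after) / (v1_before - v2_before)
Numerator = 10.11 - 4.11 = 6
Denominator = 14.52 - 0 = 14.52
e = 6 / 14.52 = 0.4132

0.4132


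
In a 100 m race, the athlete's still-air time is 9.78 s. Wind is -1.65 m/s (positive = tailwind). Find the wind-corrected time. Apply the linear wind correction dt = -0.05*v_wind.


dt = -0.05 * v_wind = -0.05 * -1.65 = 0.0825 s
t_corrected = t_still + dt = 9.78 + (0.0825)
t_corrected = 9.8625 s

9.8625 s


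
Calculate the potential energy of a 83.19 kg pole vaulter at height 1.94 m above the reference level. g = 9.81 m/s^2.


PE = m * g * h
PE = 83.19 * 9.81 * 1.94
PE = 816.0939 * 1.94 = 1583.2222 J

1583.2222 J


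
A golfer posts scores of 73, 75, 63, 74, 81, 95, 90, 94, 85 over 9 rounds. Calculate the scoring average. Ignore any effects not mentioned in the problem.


Average = sum / n
Sum = 730
Average = 730 / 9 = 81.1111

81.1111


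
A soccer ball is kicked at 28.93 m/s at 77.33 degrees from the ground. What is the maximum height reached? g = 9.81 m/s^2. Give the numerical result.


H = (v*sin(theta))^2 / (2*g)
vy = v*sin(theta) = 28.93 * sin(77.33 deg) = 28.2255 m/s
H = vy^2 / (2*g) = 796.6811 / (2*9.81)
H = 796.6811 / 19.62 = 40.6056 m

40.6056 m


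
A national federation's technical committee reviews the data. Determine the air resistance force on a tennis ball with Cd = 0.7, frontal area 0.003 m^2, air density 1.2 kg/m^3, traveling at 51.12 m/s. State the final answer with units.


Fd = 0.5 * Cd * rho * A * v^2
Fd = 0.5 * 0.7 * 1.2 * 0.003 * 51.12^2
v^2 = 2613.2544
Fd = 0.5 * 0.7 * 1.2 * 0.003 * 2613.2544 = 3.2927 N

3.2927 N


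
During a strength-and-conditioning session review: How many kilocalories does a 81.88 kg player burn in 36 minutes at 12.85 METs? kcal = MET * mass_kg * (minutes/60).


kcal = MET * mass * time_hr
Convert time: 36 min = 0.6 hr
kcal = 12.85 * 81.88 * 0.6
kcal = 631.2948 kcal

631.2948 kcal


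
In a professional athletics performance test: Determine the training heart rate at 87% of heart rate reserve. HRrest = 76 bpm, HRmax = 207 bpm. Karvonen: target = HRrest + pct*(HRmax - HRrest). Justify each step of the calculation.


Target = HRrest + pct*(HRmax - HRrest)
Heart rate reserve = HRmax - HRrest = 207 - 76 = 131 bpm
Fraction = 87% = 0.87
Target = 76 + 0.87 * 131
Target = 76 + 113.97 = 189.97 bpm

189.97 bpm


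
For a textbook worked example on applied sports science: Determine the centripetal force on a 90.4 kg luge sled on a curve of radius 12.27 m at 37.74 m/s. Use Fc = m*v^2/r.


Fc = m * v^2 / r
v^2 = 37.74^2 = 1424.3076
Fc = 90.4 * 1424.3076 / 12.27
Fc = 128757.407 / 12.27 = 10493.6762 N

10493.6762 N


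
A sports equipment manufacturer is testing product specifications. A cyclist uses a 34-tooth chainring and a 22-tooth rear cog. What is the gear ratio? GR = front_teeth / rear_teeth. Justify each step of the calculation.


GR = front_teeth / rear_teeth
GR = 34 / 22
GR = 1.5455

1.5455


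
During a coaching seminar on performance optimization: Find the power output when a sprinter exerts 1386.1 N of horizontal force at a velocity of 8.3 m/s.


P = F * v
P = 1386.1 * 8.3
P = 11504.63 W

11504.63 W


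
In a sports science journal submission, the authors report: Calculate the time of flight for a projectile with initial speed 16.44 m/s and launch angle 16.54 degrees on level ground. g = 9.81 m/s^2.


T = 2*v*sin(theta)/g
sin(theta) = sin(16.54 deg) = 0.2847
T = 2*16.44*0.2847 / 9.81
T = 9.3604 / 9.81 = 0.9542 s

0.9542 s


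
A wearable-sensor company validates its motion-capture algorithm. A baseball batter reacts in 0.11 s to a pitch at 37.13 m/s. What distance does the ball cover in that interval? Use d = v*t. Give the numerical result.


d = v * t
d = 37.13 * 0.11
d = 4.0843 m

4.0843 m


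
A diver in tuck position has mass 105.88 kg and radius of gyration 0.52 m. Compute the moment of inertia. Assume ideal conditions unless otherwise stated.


I = m * k^2
I = 105.88 * 0.52^2
I = 105.88 * 0.2704 = 28.63 kg*m^2

28.63 kg*m^2


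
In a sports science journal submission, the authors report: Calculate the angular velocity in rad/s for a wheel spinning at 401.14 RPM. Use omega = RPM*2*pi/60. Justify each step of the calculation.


omega = RPM * 2 * pi / 60
omega = 401.14 * 2 * 3.14159 / 60
omega = 2520.437 / 60 = 42.0073 rad/s

42.0073 rad/s


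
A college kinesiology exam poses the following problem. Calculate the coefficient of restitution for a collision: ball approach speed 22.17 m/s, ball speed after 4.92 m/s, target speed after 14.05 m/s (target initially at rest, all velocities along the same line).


e = (v2_after - v1_after) / (v1_before - v2_before)
Numerator = 14.05 - 4.92 = 9.13
Denominator = 22.17 - 0 = 22.17
e = 9.13 / 22.17 = 0.4118

0.4118


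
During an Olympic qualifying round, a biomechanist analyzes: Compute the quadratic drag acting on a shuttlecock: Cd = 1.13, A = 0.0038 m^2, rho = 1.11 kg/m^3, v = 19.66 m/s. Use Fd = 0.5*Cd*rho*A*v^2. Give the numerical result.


Fd = 0.5 * Cd * rho * A * v^2
Fd = 0.5 * 1.13 * 1.11 * 0.0038 * 19.66^2
v^2 = 386.5156
Fd = 0.5 * 1.13 * 1.11 * 0.0038 * 386.5156 = 0.9211 N

0.9211 N


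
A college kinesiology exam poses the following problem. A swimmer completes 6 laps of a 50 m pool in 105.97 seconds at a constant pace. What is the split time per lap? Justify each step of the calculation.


Split time = total_time / n_laps = 105.97 / 6
Split time = 17.6617 s per lap

17.6617 s


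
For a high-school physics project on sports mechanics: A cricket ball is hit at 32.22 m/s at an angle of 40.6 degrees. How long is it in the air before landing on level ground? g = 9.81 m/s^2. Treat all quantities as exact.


T = 2*v*sin(theta)/g
sin(theta) = sin(40.6 deg) = 0.6508
T = 2*32.22*0.6508 / 9.81
T = 41.9359 / 9.81 = 4.2748 s

4.2748 s


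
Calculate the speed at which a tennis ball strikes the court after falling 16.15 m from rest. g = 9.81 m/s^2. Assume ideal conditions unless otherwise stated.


v = sqrt(2 * g * h)
v = sqrt(2 * 9.81 * 16.15)
v = sqrt(316.863) = 17.8006 m/s

17.8006 m/s


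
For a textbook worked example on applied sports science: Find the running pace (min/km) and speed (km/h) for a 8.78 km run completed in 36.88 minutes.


Pace = time / distance = 36.88 min / 8.78 km = 4.2005 min/km
Speed = distance / time_in_hours = 8.78 / 0.6147 hr
Speed = 14.2842 km/h

4.2005 min/km, 14.2842 km/h


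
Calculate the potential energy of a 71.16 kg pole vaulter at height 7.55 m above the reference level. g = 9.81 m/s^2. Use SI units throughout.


PE = m * g * h
PE = 71.16 * 9.81 * 7.55
PE = 698.0796 * 7.55 = 5270.501 J

5270.501 J


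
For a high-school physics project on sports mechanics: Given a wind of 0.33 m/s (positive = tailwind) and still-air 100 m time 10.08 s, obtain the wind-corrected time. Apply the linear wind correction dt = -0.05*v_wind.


dt = -0.05 * v_wind = -0.05 * 0.33 = -0.0165 s
t_corrected = t_still + dt = 10.08 + (-0.0165)
t_corrected = 10.0635 s

10.0635 s


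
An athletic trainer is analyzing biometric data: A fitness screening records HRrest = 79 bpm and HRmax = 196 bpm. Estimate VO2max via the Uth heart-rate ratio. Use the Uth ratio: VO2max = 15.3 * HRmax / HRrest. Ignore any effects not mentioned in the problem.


VO2max = 15.3 * HRmax / HRrest
VO2max = 15.3 * 196 / 79
VO2max = 2998.8 / 79 = 37.9595 mL/kg/min

37.9595 mL/kg/min


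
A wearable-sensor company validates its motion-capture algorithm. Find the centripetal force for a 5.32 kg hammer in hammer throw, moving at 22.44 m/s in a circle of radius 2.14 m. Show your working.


Fc = m * v^2 / r
v^2 = 22.44^2 = 503.5536
Fc = 5.32 * 503.5536 / 2.14
Fc = 2678.9052 / 2.14 = 1251.8248 N

1251.8248 N


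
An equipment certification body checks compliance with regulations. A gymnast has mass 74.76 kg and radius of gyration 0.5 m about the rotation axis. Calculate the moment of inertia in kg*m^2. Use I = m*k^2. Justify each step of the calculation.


I = m * k^2
I = 74.76 * 0.5^2
I = 74.76 * 0.25 = 18.69 kg*m^2

18.69 kg*m^2


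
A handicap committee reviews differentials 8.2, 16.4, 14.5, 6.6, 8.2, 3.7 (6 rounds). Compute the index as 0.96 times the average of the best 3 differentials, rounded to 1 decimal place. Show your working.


All differentials: 8.2, 16.4, 14.5, 6.6, 8.2, 3.7
Sorted: 3.7, 6.6, 8.2, 8.2, 14.5, 16.4
Best 3: 3.7, 6.6, 8.2
Average of best = 18.5 / 3 = 6.1667
Raw index = 6.1667 * 0.96 = 5.92
Handicap index = round(5.92, 1) = 5.9

5.9


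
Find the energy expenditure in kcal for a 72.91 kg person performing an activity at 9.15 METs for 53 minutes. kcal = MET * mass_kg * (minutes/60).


kcal = MET * mass * time_hr
Convert time: 53 min = 0.8833 hr
kcal = 9.15 * 72.91 * 0.8833
kcal = 589.2951 kcal

589.2951 kcal


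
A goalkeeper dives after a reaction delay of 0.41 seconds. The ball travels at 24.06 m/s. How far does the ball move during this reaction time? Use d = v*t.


d = v * t
d = 24.06 * 0.41
d = 9.8646 m

9.8646 m


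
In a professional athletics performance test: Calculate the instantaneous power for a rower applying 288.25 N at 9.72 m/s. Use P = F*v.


P = F * v
P = 288.25 * 9.72
P = 2801.79 W

2801.79 W


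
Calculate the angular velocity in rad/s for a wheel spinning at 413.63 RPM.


omega = RPM * 2 * pi / 60
omega = 413.63 * 2 * 3.14159 / 60
omega = 2598.9139 / 60 = 43.3152 rad/s

43.3152 rad/s


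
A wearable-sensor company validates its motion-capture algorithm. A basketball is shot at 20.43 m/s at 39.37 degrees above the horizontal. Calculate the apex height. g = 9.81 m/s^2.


H = (v*sin(theta))^2 / (2*g)
vy = v*sin(theta) = 20.43 * sin(39.37 deg) = 12.9593 m/s
H = vy^2 / (2*g) = 167.9428 / (2*9.81)
H = 167.9428 / 19.62 = 8.5598 m

8.5598 m


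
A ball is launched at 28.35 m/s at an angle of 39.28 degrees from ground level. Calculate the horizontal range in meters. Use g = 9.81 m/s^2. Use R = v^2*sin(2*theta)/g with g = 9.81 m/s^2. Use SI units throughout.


R = v^2 * sin(2*theta) / g
Convert angle to radians: theta = 39.28 deg = 0.6856 rad
sin(2*theta) = sin(1.3711) = 0.9801
R = 28.35^2 * 0.9801 / 9.81
R = 803.7225 * 0.9801 / 9.81 = 80.3012 m

80.3012 m


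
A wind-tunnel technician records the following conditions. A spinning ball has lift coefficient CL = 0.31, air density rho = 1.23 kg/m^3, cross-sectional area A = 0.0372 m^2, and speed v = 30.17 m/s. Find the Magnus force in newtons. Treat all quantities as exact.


FM = 0.5 * CL * rho * A * v^2
FM = 0.5 * 0.31 * 1.23 * 0.0372 * 30.17^2
v^2 = 910.2289
FM = 0.5 * 0.31 * 1.23 * 0.0372 * 910.2289 = 6.4555 N

6.4555 N


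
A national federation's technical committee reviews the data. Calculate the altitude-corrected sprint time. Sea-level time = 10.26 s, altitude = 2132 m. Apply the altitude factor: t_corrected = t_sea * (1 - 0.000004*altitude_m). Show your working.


Correction factor = 1 - 0.000004 * 2132 = 0.991472
t_corrected = t_sea * factor = 10.26 * 0.991472
t_corrected = 10.1725 s

10.1725 s


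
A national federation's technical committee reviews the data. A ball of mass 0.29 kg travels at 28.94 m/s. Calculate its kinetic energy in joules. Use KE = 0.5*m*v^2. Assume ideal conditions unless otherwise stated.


KE = 0.5 * m * v^2
KE = 0.5 * 0.29 * 28.94^2
KE = 0.5 * 0.29 * 837.5236 = 121.4409 J

121.4409 J


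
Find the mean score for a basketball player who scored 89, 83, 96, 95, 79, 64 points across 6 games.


Average = sum / n
Sum = 506
Average = 506 / 6 = 84.3333

84.3333


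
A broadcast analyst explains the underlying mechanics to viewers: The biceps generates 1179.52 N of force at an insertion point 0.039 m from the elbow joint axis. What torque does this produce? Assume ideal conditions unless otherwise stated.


tau = F * d
tau = 1179.52 * 0.039
tau = 46.0013 N*m

46.0013 N*m


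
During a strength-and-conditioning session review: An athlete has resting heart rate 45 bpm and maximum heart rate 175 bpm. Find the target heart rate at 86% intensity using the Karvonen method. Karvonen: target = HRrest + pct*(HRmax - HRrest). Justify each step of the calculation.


Target = HRrest + pct*(HRmax - HRrest)
Heart rate reserve = HRmax - HRrest = 175 - 45 = 130 bpm
Fraction = 86% = 0.86
Target = 45 + 0.86 * 130
Target = 45 + 111.8 = 156.8 bpm

156.8 bpm


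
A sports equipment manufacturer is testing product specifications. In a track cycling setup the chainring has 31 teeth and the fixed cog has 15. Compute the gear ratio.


GR = front_teeth / rear_teeth
GR = 31 / 15
GR = 2.0667

2.0667


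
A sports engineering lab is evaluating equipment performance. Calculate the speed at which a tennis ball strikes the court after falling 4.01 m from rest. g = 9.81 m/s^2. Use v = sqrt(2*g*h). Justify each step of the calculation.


v = sqrt(2 * g * h)
v = sqrt(2 * 9.81 * 4.01)
v = sqrt(78.6762) = 8.87 m/s

8.87 m/s


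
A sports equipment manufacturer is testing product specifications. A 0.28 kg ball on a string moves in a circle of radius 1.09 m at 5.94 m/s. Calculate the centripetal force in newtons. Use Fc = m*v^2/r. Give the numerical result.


Fc = m * v^2 / r
v^2 = 5.94^2 = 35.2836
Fc = 0.28 * 35.2836 / 1.09
Fc = 9.8794 / 1.09 = 9.0637 N

9.0637 N


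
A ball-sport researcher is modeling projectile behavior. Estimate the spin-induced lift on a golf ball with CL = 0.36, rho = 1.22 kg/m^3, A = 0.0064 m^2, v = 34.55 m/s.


FM = 0.5 * CL * rho * A * v^2
FM = 0.5 * 0.36 * 1.22 * 0.0064 * 34.55^2
v^2 = 1193.7025
FM = 0.5 * 0.36 * 1.22 * 0.0064 * 1193.7025 = 1.6777 N

1.6777 N


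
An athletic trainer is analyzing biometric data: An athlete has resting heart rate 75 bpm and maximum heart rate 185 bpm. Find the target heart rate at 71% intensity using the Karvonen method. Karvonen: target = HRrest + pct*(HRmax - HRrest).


Target = HRrest + pct*(HRmax - HRrest)
Heart rate reserve = HRmax - HRrest = 185 - 75 = 110 bpm
Fraction = 71% = 0.71
Target = 75 + 0.71 * 110
Target = 75 + 78.1 = 153.1 bpm

153.1 bpm


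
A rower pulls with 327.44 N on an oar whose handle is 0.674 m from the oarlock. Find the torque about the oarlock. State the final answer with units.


tau = F * d
tau = 327.44 * 0.674
tau = 220.6946 N*m

220.6946 N*m


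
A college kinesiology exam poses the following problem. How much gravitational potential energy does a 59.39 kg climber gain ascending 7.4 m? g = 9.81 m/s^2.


PE = m * g * h
PE = 59.39 * 9.81 * 7.4
PE = 582.6159 * 7.4 = 4311.3577 J

4311.3577 J


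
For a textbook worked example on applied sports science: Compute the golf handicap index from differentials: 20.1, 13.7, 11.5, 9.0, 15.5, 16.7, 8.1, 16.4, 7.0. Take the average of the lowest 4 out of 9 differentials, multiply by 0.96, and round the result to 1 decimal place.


All differentials: 20.1, 13.7, 11.5, 9.0, 15.5, 16.7, 8.1, 16.4, 7.0
Sorted: 7.0, 8.1, 9.0, 11.5, 13.7, 15.5, 16.4, 16.7, 20.1
Best 4: 7.0, 8.1, 9.0, 11.5
Average of best = 35.6 / 4 = 8.9
Raw index = 8.9 * 0.96 = 8.544
Handicap index = round(8.544, 1) = 8.5

8.5
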